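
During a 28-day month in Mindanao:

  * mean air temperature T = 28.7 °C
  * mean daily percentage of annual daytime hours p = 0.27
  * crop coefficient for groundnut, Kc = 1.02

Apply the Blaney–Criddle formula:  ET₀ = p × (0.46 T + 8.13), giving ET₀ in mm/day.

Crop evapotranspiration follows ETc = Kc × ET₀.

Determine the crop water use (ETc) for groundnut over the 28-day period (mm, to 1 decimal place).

164.5 mm

ET₀ = 0.27 × (0.46 × 28.7 + 8.13) = 0.27 × 21.332 = 5.7596 mm/d
ETc = Kc × ET₀ = 1.02 × 5.7596 = 5.8748 mm/d
Over 28 days: 5.8748 × 28 = 164.494 mm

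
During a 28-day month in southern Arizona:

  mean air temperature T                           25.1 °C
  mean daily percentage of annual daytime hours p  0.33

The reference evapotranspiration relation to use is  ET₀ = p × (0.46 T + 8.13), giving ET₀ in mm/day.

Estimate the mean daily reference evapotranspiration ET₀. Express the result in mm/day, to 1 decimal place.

6.5 mm/day

ET₀ = 0.33 × (0.46 × 25.1 + 8.13) = 0.33 × 19.676 = 6.4931 mm/d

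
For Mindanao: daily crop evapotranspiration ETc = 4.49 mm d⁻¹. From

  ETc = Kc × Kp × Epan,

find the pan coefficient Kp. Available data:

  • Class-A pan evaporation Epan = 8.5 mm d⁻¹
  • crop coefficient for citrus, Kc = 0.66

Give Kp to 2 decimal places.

0.80

ETc = Kc × Kp × Epan  ⇒  Kp = ETc / (Kc × Epan)
Kp = 4.49 / (0.66 × 8.5) = 4.49 / 5.610 = 0.8004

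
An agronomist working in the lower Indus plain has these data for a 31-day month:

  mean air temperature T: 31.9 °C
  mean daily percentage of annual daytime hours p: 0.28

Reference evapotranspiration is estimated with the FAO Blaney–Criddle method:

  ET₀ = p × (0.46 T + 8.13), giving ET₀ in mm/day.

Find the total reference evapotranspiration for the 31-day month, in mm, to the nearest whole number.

198 mm

ET₀ = 0.28 × (0.46 × 31.9 + 8.13) = 0.28 × 22.804 = 6.3851 mm/d
Monthly total = 6.3851 × 31 = 197.938 mm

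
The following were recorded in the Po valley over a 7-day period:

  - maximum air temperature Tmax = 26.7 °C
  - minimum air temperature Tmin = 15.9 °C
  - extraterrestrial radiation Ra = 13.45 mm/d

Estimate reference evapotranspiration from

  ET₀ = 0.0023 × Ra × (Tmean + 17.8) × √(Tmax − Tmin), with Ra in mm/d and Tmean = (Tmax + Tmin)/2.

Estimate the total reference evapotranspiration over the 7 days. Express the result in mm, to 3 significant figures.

27.8 mm

Tmean = (26.7 + 15.9)/2 = 21.30 °C
ET₀ = 0.0023 × 13.45 × (21.30 + 17.8) × √10.8 = 0.0023 × 13.45 × 39.10 × 3.2863 = 3.9750 mm/d
Over 7 days: 3.9750 × 7 = 27.825 mm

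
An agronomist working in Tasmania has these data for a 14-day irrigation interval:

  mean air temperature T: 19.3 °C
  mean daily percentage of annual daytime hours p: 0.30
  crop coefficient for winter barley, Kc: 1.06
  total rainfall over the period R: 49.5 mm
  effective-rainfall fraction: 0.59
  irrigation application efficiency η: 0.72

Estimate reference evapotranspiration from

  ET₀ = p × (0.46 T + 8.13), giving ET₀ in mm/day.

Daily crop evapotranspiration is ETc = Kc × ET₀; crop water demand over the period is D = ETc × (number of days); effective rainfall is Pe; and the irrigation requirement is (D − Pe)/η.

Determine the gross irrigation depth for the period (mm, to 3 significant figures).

64.6 mm

ET₀ = 0.30 × (0.46 × 19.3 + 8.13) = 0.30 × 17.008 = 5.1024 mm/d
ETc = Kc × ET₀ = 1.06 × 5.1024 = 5.4085 mm/d
Crop demand D = ETc × 14 d = 5.4085 × 14 = 75.719 mm
Pe = 0.59 × 49.5 = 29.205 mm
D − Pe = 75.719 − 29.205 = 46.514 mm
Gross irrigation = 46.514 / 0.72 = 64.603 mm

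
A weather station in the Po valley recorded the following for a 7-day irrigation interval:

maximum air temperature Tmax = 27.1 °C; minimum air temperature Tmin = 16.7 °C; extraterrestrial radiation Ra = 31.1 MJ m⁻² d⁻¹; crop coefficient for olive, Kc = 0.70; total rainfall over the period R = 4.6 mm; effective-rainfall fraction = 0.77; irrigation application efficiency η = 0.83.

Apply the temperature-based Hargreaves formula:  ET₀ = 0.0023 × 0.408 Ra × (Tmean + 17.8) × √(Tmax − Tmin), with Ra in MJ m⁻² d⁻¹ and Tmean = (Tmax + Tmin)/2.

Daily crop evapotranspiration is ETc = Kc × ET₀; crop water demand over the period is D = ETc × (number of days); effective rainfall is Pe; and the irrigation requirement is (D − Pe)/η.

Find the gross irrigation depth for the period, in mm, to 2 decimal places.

Tmean = (27.1 + 16.7)/2 = 21.90 °C
0.408 Ra = 0.408 × 31.1 = 12.6888 mm/d equivalent
ET₀ = 0.0023 × 12.6888 × (21.90 + 17.8) × √10.4 = 0.0023 × 12.6888 × 39.70 × 3.2249 = 3.7364 mm/d
ETc = Kc × ET₀ = 0.70 × 3.7364 = 2.6155 mm/d
Crop demand D = ETc × 7 d = 2.6155 × 7 = 18.309 mm
Pe = 0.77 × 4.6 = 3.542 mm
D − Pe = 18.309 − 3.542 = 14.767 mm
Gross irrigation = 14.767 / 0.83 = 17.792 mm

17.79 mm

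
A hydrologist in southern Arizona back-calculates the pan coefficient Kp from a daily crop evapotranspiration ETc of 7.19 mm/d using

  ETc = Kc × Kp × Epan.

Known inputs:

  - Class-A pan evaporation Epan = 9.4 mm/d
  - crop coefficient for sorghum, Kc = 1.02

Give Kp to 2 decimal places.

ETc = Kc × Kp × Epan  ⇒  Kp = ETc / (Kc × Epan)
Kp = 7.19 / (1.02 × 9.4) = 7.19 / 9.588 = 0.7499

0.75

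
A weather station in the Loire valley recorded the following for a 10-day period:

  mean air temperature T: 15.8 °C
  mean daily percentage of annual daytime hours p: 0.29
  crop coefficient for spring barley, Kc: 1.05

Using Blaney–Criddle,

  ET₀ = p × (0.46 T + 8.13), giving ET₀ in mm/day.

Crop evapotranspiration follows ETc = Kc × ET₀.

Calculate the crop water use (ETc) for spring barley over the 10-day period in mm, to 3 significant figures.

ET₀ = 0.29 × (0.46 × 15.8 + 8.13) = 0.29 × 15.398 = 4.4654 mm/d
ETc = Kc × ET₀ = 1.05 × 4.4654 = 4.6887 mm/d
Over 10 days: 4.6887 × 10 = 46.887 mm

46.9 mm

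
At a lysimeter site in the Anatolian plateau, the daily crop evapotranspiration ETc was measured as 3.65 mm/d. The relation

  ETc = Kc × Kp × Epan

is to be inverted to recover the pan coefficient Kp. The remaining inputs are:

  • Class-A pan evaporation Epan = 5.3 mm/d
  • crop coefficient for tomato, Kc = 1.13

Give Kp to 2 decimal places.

0.61

ETc = Kc × Kp × Epan  ⇒  Kp = ETc / (Kc × Epan)
Kp = 3.65 / (1.13 × 5.3) = 3.65 / 5.989 = 0.6095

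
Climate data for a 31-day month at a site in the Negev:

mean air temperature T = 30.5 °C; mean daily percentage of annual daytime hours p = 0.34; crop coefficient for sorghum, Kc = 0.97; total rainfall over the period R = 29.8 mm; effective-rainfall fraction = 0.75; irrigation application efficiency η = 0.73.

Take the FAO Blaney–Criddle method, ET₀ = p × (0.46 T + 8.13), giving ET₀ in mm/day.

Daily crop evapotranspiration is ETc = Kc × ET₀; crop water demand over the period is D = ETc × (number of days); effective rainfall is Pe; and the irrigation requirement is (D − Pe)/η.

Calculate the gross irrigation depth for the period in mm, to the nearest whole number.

ET₀ = 0.34 × (0.46 × 30.5 + 8.13) = 0.34 × 22.160 = 7.5344 mm/d
ETc = Kc × ET₀ = 0.97 × 7.5344 = 7.3084 mm/d
Crop demand D = ETc × 31 d = 7.3084 × 31 = 226.560 mm
Pe = 0.75 × 29.8 = 22.350 mm
D − Pe = 226.560 − 22.350 = 204.210 mm
Gross irrigation = 204.210 / 0.73 = 279.740 mm

280 mm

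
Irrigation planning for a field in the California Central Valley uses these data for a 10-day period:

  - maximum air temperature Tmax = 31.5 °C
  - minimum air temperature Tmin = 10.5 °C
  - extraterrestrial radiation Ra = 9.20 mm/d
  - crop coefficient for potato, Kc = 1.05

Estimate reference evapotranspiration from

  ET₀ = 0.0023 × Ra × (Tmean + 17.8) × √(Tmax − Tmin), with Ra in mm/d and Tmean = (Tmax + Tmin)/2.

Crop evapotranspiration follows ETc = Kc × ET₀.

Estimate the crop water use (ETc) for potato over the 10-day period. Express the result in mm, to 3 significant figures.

Tmean = (31.5 + 10.5)/2 = 21.00 °C
ET₀ = 0.0023 × 9.20 × (21.00 + 17.8) × √21.0 = 0.0023 × 9.20 × 38.80 × 4.5826 = 3.7624 mm/d
ETc = Kc × ET₀ = 1.05 × 3.7624 = 3.9505 mm/d
Over 10 days: 3.9505 × 10 = 39.505 mm

39.5 mm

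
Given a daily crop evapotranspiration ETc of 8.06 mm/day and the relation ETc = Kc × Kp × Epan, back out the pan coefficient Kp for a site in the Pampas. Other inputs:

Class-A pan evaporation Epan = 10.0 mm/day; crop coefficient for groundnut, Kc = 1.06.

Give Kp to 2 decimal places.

0.76

ETc = Kc × Kp × Epan  ⇒  Kp = ETc / (Kc × Epan)
Kp = 8.06 / (1.06 × 10.0) = 8.06 / 10.600 = 0.7604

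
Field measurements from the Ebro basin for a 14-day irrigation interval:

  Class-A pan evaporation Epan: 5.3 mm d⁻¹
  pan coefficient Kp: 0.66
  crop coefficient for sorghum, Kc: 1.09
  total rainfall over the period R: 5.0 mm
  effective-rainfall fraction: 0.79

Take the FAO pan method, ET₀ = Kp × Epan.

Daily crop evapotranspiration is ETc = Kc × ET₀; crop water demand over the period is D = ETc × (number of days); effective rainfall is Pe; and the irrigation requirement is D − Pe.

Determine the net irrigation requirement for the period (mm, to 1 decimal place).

ET₀ = 0.66 × 5.3 = 3.4980 mm/d
ETc = Kc × ET₀ = 1.09 × 3.4980 = 3.8128 mm/d
Crop demand D = ETc × 14 d = 3.8128 × 14 = 53.379 mm
Pe = 0.79 × 5.0 = 3.950 mm
D − Pe = 53.379 − 3.950 = 49.429 mm

49.4 mm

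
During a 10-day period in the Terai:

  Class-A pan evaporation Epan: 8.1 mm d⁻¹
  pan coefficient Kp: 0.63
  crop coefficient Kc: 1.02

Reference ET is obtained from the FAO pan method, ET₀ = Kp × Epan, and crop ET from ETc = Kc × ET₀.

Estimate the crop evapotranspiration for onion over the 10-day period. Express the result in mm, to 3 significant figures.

52.1 mm

ET₀ = 0.63 × 8.1 = 5.1030 mm/d
ETc = Kc × ET₀ = 1.02 × 5.1030 = 5.2051 mm/d
Over 10 days: 5.2051 × 10 = 52.051 mm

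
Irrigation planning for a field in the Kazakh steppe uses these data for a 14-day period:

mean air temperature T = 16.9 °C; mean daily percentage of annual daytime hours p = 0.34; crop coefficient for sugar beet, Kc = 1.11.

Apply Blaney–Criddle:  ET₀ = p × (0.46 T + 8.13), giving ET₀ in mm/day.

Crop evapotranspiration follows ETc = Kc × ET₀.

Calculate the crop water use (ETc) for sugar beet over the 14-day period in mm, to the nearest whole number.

84 mm

ET₀ = 0.34 × (0.46 × 16.9 + 8.13) = 0.34 × 15.904 = 5.4074 mm/d
ETc = Kc × ET₀ = 1.11 × 5.4074 = 6.0022 mm/d
Over 14 days: 6.0022 × 14 = 84.031 mm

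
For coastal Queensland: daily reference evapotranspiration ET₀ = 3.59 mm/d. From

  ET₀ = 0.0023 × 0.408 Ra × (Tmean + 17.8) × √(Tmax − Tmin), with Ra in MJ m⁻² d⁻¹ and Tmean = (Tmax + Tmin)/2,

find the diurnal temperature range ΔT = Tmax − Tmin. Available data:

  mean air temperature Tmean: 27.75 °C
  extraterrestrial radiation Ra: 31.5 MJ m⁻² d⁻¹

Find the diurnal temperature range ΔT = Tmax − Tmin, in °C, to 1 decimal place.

√ΔT = ET₀ / [0.0023 × 0.408 × Ra × (Tmean+17.8)] = 3.59 / (0.0023 × 12.8520 × 45.55) = 2.6663
ΔT = 2.6663² = 7.109 °C

7.1 °C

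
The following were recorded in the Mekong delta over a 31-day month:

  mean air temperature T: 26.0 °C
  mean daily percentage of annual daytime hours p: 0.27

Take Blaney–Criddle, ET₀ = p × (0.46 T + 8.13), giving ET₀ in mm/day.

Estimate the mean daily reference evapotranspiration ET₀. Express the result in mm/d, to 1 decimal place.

ET₀ = 0.27 × (0.46 × 26.0 + 8.13) = 0.27 × 20.090 = 5.4243 mm/d

5.4 mm/d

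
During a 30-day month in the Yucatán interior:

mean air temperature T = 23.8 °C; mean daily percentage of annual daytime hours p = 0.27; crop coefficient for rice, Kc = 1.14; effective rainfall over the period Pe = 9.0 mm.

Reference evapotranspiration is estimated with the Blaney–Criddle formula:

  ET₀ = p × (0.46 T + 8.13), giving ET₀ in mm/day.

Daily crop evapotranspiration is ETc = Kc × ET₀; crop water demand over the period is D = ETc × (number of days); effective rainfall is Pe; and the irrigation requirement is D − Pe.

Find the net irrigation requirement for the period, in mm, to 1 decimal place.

167.2 mm

ET₀ = 0.27 × (0.46 × 23.8 + 8.13) = 0.27 × 19.078 = 5.1511 mm/d
ETc = Kc × ET₀ = 1.14 × 5.1511 = 5.8723 mm/d
Crop demand D = ETc × 30 d = 5.8723 × 30 = 176.169 mm
D − Pe = 176.169 − 9.0 = 167.169 mm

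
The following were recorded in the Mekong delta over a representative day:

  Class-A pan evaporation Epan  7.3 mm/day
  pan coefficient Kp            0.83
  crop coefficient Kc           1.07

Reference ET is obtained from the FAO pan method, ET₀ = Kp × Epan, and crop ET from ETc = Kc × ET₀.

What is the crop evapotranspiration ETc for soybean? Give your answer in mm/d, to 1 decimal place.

6.5 mm/d

ET₀ = 0.83 × 7.3 = 6.0590 mm/d
ETc = Kc × ET₀ = 1.07 × 6.0590 = 6.4831 mm/d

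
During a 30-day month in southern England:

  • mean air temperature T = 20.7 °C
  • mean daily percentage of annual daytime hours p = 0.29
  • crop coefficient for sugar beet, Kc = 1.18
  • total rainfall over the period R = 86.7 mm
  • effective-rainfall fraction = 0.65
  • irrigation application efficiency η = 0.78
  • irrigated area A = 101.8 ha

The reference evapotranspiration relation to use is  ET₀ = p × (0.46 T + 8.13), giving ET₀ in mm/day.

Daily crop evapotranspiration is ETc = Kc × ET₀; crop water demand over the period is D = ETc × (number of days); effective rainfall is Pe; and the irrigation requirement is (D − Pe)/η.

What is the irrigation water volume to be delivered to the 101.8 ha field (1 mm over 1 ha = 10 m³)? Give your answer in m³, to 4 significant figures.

ET₀ = 0.29 × (0.46 × 20.7 + 8.13) = 0.29 × 17.652 = 5.1191 mm/d
ETc = Kc × ET₀ = 1.18 × 5.1191 = 6.0405 mm/d
Crop demand D = ETc × 30 d = 6.0405 × 30 = 181.215 mm
Pe = 0.65 × 86.7 = 56.355 mm
D − Pe = 181.215 − 56.355 = 124.860 mm
Gross irrigation = 124.860 / 0.78 = 160.077 mm
Volume = 160.077 mm × 101.8 ha × 10 = 162958.4 m³

163000 m³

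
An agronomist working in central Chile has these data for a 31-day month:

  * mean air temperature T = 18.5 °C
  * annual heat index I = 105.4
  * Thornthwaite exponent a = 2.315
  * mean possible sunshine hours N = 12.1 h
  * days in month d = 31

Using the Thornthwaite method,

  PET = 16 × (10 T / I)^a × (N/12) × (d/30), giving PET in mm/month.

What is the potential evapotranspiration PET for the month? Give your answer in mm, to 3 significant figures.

10T/I = 10 × 18.5 / 105.4 = 1.7552
(10T/I)^a = 1.7552^2.315 = 3.6780
Uncorrected PET = 16 × 3.6780 = 58.848 mm
Correction = (N/12)(d/30) = (12.1/12)(31/30) = 1.0419
PET = 58.848 × 1.0419 = 61.314 mm/month

61.3 mm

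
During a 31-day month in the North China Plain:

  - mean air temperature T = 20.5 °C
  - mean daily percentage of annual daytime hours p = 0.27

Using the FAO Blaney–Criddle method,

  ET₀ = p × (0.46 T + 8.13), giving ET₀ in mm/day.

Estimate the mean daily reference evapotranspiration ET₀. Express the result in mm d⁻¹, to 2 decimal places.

ET₀ = 0.27 × (0.46 × 20.5 + 8.13) = 0.27 × 17.560 = 4.7412 mm/d

4.74 mm d⁻¹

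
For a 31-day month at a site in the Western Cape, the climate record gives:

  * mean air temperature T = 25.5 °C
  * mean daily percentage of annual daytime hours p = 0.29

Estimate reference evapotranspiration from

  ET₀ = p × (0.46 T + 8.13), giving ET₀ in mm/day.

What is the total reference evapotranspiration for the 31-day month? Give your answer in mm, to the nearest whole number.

179 mm

ET₀ = 0.29 × (0.46 × 25.5 + 8.13) = 0.29 × 19.860 = 5.7594 mm/d
Monthly total = 5.7594 × 31 = 178.541 mm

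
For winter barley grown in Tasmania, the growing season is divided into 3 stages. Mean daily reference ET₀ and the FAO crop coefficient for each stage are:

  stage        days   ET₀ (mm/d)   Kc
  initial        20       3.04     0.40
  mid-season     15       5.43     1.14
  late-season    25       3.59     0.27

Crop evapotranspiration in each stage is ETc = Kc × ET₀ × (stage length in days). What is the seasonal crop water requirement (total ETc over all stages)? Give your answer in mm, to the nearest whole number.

initial: 0.40 × 3.04 × 20 = 24.32 mm
mid-season: 1.14 × 5.43 × 15 = 92.85 mm
late-season: 0.27 × 3.59 × 25 = 24.23 mm
Seasonal total = 141.40 mm

141 mm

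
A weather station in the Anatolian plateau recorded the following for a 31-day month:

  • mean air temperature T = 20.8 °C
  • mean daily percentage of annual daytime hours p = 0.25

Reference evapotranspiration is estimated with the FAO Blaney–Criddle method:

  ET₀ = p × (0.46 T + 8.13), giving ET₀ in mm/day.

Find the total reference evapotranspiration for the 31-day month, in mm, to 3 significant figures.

137 mm

ET₀ = 0.25 × (0.46 × 20.8 + 8.13) = 0.25 × 17.698 = 4.4245 mm/d
Monthly total = 4.4245 × 31 = 137.160 mm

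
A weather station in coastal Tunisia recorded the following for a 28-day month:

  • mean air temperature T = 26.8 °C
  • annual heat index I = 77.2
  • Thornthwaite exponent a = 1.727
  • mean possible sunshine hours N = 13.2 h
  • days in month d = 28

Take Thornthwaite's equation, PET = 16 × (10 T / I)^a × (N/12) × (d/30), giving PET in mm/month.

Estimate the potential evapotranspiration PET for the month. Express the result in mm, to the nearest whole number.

10T/I = 10 × 26.8 / 77.2 = 3.4715
(10T/I)^a = 3.4715^1.727 = 8.5797
Uncorrected PET = 16 × 8.5797 = 137.275 mm
Correction = (N/12)(d/30) = (13.2/12)(28/30) = 1.0267
PET = 137.275 × 1.0267 = 140.940 mm/month

141 mm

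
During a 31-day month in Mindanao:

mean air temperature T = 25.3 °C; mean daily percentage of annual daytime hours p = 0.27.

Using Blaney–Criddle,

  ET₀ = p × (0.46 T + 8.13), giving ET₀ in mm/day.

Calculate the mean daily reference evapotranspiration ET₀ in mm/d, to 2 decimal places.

5.34 mm/d

ET₀ = 0.27 × (0.46 × 25.3 + 8.13) = 0.27 × 19.768 = 5.3374 mm/d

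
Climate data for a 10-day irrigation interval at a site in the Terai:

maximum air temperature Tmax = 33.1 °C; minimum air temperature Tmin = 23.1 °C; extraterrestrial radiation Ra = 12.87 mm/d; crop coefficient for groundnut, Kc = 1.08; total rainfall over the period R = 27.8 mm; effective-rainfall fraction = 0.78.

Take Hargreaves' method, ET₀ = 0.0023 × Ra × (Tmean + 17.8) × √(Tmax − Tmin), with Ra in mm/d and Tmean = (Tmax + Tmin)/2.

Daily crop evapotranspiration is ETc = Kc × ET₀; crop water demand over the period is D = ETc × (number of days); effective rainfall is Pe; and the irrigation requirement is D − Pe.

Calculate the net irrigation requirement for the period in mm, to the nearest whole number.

Tmean = (33.1 + 23.1)/2 = 28.10 °C
ET₀ = 0.0023 × 12.87 × (28.10 + 17.8) × √10.0 = 0.0023 × 12.87 × 45.90 × 3.1623 = 4.2966 mm/d
ETc = Kc × ET₀ = 1.08 × 4.2966 = 4.6403 mm/d
Crop demand D = ETc × 10 d = 4.6403 × 10 = 46.403 mm
Pe = 0.78 × 27.8 = 21.684 mm
D − Pe = 46.403 − 21.684 = 24.719 mm

25 mm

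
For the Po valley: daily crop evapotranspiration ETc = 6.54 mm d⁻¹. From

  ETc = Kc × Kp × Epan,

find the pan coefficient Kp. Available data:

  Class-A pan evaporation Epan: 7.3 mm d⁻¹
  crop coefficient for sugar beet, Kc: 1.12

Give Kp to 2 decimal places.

0.80

ETc = Kc × Kp × Epan  ⇒  Kp = ETc / (Kc × Epan)
Kp = 6.54 / (1.12 × 7.3) = 6.54 / 8.176 = 0.7999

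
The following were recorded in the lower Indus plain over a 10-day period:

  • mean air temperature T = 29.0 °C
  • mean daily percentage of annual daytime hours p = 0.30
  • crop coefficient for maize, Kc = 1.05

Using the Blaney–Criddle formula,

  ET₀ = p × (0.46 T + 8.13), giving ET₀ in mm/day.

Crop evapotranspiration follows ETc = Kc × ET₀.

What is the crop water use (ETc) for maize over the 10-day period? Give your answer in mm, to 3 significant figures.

ET₀ = 0.30 × (0.46 × 29.0 + 8.13) = 0.30 × 21.470 = 6.4410 mm/d
ETc = Kc × ET₀ = 1.05 × 6.4410 = 6.7631 mm/d
Over 10 days: 6.7631 × 10 = 67.631 mm

67.6 mm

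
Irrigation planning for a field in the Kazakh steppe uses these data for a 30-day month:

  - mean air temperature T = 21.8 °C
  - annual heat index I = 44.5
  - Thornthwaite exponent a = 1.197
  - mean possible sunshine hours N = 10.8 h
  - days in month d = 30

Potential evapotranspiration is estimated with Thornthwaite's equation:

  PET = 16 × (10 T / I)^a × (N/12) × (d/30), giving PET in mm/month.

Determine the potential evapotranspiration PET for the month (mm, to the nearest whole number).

96 mm

10T/I = 10 × 21.8 / 44.5 = 4.8989
(10T/I)^a = 4.8989^1.197 = 6.6996
Uncorrected PET = 16 × 6.6996 = 107.194 mm
Correction = (N/12)(d/30) = (10.8/12)(30/30) = 0.9000
PET = 107.194 × 0.9000 = 96.475 mm/month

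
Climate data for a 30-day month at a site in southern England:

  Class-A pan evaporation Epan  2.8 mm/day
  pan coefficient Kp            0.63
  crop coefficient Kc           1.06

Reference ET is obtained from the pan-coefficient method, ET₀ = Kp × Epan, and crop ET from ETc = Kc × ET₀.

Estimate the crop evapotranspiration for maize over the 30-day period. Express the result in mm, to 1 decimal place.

ET₀ = 0.63 × 2.8 = 1.7640 mm/d
ETc = Kc × ET₀ = 1.06 × 1.7640 = 1.8698 mm/d
Over 30 days: 1.8698 × 30 = 56.094 mm

56.1 mm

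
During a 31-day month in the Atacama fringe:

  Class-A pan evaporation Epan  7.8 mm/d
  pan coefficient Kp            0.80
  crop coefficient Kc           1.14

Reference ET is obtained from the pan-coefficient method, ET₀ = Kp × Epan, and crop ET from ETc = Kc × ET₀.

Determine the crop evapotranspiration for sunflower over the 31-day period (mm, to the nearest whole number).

221 mm

ET₀ = 0.80 × 7.8 = 6.2400 mm/d
ETc = Kc × ET₀ = 1.14 × 6.2400 = 7.1136 mm/d
Over 31 days: 7.1136 × 31 = 220.522 mm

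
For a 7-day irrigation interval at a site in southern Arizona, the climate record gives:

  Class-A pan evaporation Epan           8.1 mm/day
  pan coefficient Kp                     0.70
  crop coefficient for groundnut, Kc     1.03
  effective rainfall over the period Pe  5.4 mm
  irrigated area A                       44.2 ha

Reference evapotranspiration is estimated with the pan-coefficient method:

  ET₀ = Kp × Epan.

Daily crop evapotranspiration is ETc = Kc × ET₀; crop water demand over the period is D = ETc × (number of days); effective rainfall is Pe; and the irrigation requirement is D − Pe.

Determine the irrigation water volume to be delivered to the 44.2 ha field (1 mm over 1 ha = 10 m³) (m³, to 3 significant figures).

15700 m³

ET₀ = 0.70 × 8.1 = 5.6700 mm/d
ETc = Kc × ET₀ = 1.03 × 5.6700 = 5.8401 mm/d
Crop demand D = ETc × 7 d = 5.8401 × 7 = 40.881 mm
D − Pe = 40.881 − 5.4 = 35.481 mm
Volume = 35.481 mm × 44.2 ha × 10 = 15682.6 m³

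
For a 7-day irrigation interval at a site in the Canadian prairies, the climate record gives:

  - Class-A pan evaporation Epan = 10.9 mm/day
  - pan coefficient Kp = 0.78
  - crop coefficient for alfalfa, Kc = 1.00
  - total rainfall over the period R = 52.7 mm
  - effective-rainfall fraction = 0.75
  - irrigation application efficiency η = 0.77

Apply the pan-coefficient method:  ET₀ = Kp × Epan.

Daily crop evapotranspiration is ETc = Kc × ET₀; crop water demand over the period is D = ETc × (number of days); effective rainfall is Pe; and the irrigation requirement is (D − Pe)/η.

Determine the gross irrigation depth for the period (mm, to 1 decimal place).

26.0 mm

ET₀ = 0.78 × 10.9 = 8.5020 mm/d
ETc = Kc × ET₀ = 1.00 × 8.5020 = 8.5020 mm/d
Crop demand D = ETc × 7 d = 8.5020 × 7 = 59.514 mm
Pe = 0.75 × 52.7 = 39.525 mm
D − Pe = 59.514 − 39.525 = 19.989 mm
Gross irrigation = 19.989 / 0.77 = 25.960 mm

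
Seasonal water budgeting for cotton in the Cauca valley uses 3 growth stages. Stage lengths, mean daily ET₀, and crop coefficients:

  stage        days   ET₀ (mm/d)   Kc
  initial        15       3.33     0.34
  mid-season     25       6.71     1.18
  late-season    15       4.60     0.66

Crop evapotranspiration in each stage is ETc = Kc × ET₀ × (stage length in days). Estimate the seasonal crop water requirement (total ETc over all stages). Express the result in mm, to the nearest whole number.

260 mm

initial: 0.34 × 3.33 × 15 = 16.98 mm
mid-season: 1.18 × 6.71 × 25 = 197.95 mm
late-season: 0.66 × 4.60 × 15 = 45.54 mm
Seasonal total = 260.47 mm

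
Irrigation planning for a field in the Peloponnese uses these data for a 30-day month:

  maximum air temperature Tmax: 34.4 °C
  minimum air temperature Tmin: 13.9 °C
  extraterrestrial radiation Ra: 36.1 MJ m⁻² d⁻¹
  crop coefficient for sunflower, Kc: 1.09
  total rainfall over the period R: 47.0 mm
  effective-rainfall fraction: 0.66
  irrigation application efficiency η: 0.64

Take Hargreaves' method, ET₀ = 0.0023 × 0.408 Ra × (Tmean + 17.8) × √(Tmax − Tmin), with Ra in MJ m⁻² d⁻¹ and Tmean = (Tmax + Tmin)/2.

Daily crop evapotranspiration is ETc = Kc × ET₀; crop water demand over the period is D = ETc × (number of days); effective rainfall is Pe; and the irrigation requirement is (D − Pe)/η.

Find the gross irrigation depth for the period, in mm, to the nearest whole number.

280 mm

Tmean = (34.4 + 13.9)/2 = 24.15 °C
0.408 Ra = 0.408 × 36.1 = 14.7288 mm/d equivalent
ET₀ = 0.0023 × 14.7288 × (24.15 + 17.8) × √20.5 = 0.0023 × 14.7288 × 41.95 × 4.5277 = 6.4344 mm/d
ETc = Kc × ET₀ = 1.09 × 6.4344 = 7.0135 mm/d
Crop demand D = ETc × 30 d = 7.0135 × 30 = 210.405 mm
Pe = 0.66 × 47.0 = 31.020 mm
D − Pe = 210.405 − 31.020 = 179.385 mm
Gross irrigation = 179.385 / 0.64 = 280.289 mm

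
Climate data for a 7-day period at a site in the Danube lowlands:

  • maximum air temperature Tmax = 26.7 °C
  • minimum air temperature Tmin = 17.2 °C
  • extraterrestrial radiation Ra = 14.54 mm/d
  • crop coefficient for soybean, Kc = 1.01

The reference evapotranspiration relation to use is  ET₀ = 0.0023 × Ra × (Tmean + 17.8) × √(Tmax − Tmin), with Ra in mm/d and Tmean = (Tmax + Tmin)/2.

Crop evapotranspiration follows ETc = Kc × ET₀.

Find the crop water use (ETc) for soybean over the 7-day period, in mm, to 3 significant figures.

29.0 mm

Tmean = (26.7 + 17.2)/2 = 21.95 °C
ET₀ = 0.0023 × 14.54 × (21.95 + 17.8) × √9.5 = 0.0023 × 14.54 × 39.75 × 3.0822 = 4.0972 mm/d
ETc = Kc × ET₀ = 1.01 × 4.0972 = 4.1382 mm/d
Over 7 days: 4.1382 × 7 = 28.967 mm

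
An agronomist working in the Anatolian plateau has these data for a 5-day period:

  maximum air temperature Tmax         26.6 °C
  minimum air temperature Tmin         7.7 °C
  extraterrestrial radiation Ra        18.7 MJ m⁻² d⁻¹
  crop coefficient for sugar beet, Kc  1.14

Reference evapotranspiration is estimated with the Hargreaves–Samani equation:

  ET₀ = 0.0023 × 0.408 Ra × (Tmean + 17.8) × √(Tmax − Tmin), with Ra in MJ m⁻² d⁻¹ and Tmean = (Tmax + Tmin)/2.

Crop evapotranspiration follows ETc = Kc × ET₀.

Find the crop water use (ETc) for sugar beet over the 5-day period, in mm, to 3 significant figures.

Tmean = (26.6 + 7.7)/2 = 17.15 °C
0.408 Ra = 0.408 × 18.7 = 7.6296 mm/d equivalent
ET₀ = 0.0023 × 7.6296 × (17.15 + 17.8) × √18.9 = 0.0023 × 7.6296 × 34.95 × 4.3474 = 2.6663 mm/d
ETc = Kc × ET₀ = 1.14 × 2.6663 = 3.0396 mm/d
Over 5 days: 3.0396 × 5 = 15.198 mm

15.2 mm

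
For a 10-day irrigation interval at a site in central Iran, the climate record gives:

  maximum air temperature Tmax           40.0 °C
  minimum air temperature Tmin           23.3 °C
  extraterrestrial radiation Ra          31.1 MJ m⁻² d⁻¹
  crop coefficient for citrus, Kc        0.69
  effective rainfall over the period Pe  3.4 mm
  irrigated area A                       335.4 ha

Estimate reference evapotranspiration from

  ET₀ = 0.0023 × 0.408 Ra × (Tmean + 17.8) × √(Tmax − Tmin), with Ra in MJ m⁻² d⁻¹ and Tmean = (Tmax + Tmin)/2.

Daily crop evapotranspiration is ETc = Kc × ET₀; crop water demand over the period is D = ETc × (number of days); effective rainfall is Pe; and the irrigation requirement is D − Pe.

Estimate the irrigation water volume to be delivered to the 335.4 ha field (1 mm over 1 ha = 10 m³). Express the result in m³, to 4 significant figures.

125100 m³

Tmean = (40.0 + 23.3)/2 = 31.65 °C
0.408 Ra = 0.408 × 31.1 = 12.6888 mm/d equivalent
ET₀ = 0.0023 × 12.6888 × (31.65 + 17.8) × √16.7 = 0.0023 × 12.6888 × 49.45 × 4.0866 = 5.8976 mm/d
ETc = Kc × ET₀ = 0.69 × 5.8976 = 4.0693 mm/d
Crop demand D = ETc × 10 d = 4.0693 × 10 = 40.693 mm
D − Pe = 40.693 − 3.4 = 37.293 mm
Volume = 37.293 mm × 335.4 ha × 10 = 125080.7 m³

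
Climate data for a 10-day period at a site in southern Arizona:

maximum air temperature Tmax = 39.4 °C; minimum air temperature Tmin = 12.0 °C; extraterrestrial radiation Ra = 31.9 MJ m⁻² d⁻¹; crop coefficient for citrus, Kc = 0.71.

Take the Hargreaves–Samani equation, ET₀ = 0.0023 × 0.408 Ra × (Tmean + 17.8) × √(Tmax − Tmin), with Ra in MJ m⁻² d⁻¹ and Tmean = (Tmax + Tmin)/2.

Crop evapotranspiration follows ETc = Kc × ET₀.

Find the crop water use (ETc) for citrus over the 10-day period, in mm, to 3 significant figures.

48.4 mm

Tmean = (39.4 + 12.0)/2 = 25.70 °C
0.408 Ra = 0.408 × 31.9 = 13.0152 mm/d equivalent
ET₀ = 0.0023 × 13.0152 × (25.70 + 17.8) × √27.4 = 0.0023 × 13.0152 × 43.50 × 5.2345 = 6.8162 mm/d
ETc = Kc × ET₀ = 0.71 × 6.8162 = 4.8395 mm/d
Over 10 days: 4.8395 × 10 = 48.395 mm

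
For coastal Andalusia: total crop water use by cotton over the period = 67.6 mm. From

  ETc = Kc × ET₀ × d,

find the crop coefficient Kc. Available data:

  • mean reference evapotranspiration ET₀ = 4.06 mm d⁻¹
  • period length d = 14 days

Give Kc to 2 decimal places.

1.19

ETc = Kc × ET₀ × d  ⇒  Kc = ETc / (ET₀ × d)
Kc = 67.6 / (4.06 × 14) = 67.6 / 56.84 = 1.1893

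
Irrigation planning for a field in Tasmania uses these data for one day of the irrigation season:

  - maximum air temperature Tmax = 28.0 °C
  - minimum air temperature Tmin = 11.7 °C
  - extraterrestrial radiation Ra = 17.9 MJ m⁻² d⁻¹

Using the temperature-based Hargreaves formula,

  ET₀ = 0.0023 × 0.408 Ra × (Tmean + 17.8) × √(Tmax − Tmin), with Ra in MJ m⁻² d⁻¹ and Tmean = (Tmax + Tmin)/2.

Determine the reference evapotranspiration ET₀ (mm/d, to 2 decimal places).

2.55 mm/d

Tmean = (28.0 + 11.7)/2 = 19.85 °C
0.408 Ra = 0.408 × 17.9 = 7.3032 mm/d equivalent
ET₀ = 0.0023 × 7.3032 × (19.85 + 17.8) × √16.3 = 0.0023 × 7.3032 × 37.65 × 4.0373 = 2.5533 mm/d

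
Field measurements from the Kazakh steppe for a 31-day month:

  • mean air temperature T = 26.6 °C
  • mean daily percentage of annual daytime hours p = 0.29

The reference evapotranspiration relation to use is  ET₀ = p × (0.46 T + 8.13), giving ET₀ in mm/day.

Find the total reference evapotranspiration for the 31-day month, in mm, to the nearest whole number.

183 mm

ET₀ = 0.29 × (0.46 × 26.6 + 8.13) = 0.29 × 20.366 = 5.9061 mm/d
Monthly total = 5.9061 × 31 = 183.089 mm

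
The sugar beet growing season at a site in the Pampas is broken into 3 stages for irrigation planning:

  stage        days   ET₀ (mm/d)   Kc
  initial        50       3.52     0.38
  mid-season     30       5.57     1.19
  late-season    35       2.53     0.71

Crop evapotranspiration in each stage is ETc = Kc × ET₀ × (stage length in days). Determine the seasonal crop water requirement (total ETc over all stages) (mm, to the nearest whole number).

329 mm

initial: 0.38 × 3.52 × 50 = 66.88 mm
mid-season: 1.19 × 5.57 × 30 = 198.85 mm
late-season: 0.71 × 2.53 × 35 = 62.87 mm
Seasonal total = 328.60 mm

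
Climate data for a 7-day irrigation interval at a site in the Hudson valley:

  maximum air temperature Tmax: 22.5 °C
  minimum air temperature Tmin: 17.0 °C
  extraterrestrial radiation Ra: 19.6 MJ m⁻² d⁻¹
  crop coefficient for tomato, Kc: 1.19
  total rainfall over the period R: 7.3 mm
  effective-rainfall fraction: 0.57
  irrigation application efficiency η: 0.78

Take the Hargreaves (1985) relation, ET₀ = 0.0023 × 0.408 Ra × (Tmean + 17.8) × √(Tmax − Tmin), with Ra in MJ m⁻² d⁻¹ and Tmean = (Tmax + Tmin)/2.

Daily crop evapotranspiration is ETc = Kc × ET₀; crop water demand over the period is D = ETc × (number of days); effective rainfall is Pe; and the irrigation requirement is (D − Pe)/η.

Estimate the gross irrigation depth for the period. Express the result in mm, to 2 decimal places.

Tmean = (22.5 + 17.0)/2 = 19.75 °C
0.408 Ra = 0.408 × 19.6 = 7.9968 mm/d equivalent
ET₀ = 0.0023 × 7.9968 × (19.75 + 17.8) × √5.5 = 0.0023 × 7.9968 × 37.55 × 2.3452 = 1.6197 mm/d
ETc = Kc × ET₀ = 1.19 × 1.6197 = 1.9274 mm/d
Crop demand D = ETc × 7 d = 1.9274 × 7 = 13.492 mm
Pe = 0.57 × 7.3 = 4.161 mm
D − Pe = 13.492 − 4.161 = 9.331 mm
Gross irrigation = 9.331 / 0.78 = 11.963 mm

11.96 mm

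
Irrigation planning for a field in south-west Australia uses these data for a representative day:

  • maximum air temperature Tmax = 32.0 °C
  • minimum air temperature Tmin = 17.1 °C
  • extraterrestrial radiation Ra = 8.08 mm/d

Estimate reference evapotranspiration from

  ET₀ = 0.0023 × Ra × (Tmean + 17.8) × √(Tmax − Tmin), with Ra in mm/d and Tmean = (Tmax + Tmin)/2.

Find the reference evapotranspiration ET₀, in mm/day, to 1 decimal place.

3.0 mm/day

Tmean = (32.0 + 17.1)/2 = 24.55 °C
ET₀ = 0.0023 × 8.08 × (24.55 + 17.8) × √14.9 = 0.0023 × 8.08 × 42.35 × 3.8601 = 3.0380 mm/d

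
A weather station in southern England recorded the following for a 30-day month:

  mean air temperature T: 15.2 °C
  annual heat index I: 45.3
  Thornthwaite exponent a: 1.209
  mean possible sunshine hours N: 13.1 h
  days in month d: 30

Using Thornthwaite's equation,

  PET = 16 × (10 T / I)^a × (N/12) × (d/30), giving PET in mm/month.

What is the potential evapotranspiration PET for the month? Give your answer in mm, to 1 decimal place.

10T/I = 10 × 15.2 / 45.3 = 3.3554
(10T/I)^a = 3.3554^1.209 = 4.3214
Uncorrected PET = 16 × 4.3214 = 69.142 mm
Correction = (N/12)(d/30) = (13.1/12)(30/30) = 1.0917
PET = 69.142 × 1.0917 = 75.482 mm/month

75.5 mm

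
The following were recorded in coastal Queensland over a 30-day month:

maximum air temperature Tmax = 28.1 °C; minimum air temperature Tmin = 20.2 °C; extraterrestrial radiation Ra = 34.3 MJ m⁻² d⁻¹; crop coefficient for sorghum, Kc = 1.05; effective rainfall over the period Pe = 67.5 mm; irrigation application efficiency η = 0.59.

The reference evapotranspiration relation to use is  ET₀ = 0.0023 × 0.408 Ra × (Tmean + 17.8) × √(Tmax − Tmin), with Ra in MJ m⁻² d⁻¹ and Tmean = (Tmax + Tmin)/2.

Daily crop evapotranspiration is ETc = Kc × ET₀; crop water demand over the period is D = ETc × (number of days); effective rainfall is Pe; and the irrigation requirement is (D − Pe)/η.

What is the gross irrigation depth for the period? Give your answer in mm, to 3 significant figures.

Tmean = (28.1 + 20.2)/2 = 24.15 °C
0.408 Ra = 0.408 × 34.3 = 13.9944 mm/d equivalent
ET₀ = 0.0023 × 13.9944 × (24.15 + 17.8) × √7.9 = 0.0023 × 13.9944 × 41.95 × 2.8107 = 3.7951 mm/d
ETc = Kc × ET₀ = 1.05 × 3.7951 = 3.9849 mm/d
Crop demand D = ETc × 30 d = 3.9849 × 30 = 119.547 mm
D − Pe = 119.547 − 67.5 = 52.047 mm
Gross irrigation = 52.047 / 0.59 = 88.215 mm

88.2 mm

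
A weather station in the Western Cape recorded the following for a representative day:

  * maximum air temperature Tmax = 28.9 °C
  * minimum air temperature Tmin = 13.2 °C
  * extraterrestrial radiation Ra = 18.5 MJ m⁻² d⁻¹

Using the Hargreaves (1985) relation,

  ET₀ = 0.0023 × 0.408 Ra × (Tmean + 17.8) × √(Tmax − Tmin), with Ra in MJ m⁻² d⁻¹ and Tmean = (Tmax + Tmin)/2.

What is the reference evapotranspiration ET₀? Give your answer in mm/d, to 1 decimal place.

2.7 mm/d

Tmean = (28.9 + 13.2)/2 = 21.05 °C
0.408 Ra = 0.408 × 18.5 = 7.5480 mm/d equivalent
ET₀ = 0.0023 × 7.5480 × (21.05 + 17.8) × √15.7 = 0.0023 × 7.5480 × 38.85 × 3.9623 = 2.6724 mm/d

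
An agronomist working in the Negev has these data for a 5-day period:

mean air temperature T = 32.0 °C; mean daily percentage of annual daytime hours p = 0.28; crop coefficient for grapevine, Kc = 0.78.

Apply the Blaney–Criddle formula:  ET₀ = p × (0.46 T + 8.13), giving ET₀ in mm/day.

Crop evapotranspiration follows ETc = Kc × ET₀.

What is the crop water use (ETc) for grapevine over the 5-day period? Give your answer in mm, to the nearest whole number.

25 mm

ET₀ = 0.28 × (0.46 × 32.0 + 8.13) = 0.28 × 22.850 = 6.3980 mm/d
ETc = Kc × ET₀ = 0.78 × 6.3980 = 4.9904 mm/d
Over 5 days: 4.9904 × 5 = 24.952 mm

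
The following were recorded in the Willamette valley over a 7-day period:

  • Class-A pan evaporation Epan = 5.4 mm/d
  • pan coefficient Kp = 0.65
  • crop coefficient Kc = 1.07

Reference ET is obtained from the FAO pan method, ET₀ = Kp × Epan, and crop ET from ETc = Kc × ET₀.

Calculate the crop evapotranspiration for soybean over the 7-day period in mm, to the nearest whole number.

26 mm

ET₀ = 0.65 × 5.4 = 3.5100 mm/d
ETc = Kc × ET₀ = 1.07 × 3.5100 = 3.7557 mm/d
Over 7 days: 3.7557 × 7 = 26.290 mm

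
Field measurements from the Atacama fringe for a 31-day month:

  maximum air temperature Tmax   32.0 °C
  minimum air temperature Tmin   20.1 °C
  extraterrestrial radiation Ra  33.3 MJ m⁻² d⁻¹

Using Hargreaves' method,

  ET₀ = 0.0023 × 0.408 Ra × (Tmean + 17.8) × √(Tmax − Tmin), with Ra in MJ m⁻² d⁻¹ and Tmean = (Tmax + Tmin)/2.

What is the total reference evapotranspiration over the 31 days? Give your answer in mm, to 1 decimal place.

Tmean = (32.0 + 20.1)/2 = 26.05 °C
0.408 Ra = 0.408 × 33.3 = 13.5864 mm/d equivalent
ET₀ = 0.0023 × 13.5864 × (26.05 + 17.8) × √11.9 = 0.0023 × 13.5864 × 43.85 × 3.4496 = 4.7268 mm/d
Over 31 days: 4.7268 × 31 = 146.531 mm

146.5 mm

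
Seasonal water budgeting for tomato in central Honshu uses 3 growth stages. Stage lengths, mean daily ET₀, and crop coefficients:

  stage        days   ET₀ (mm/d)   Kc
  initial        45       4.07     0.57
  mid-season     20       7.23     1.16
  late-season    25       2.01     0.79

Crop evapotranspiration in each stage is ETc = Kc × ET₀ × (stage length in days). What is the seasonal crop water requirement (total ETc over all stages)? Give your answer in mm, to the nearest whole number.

312 mm

initial: 0.57 × 4.07 × 45 = 104.40 mm
mid-season: 1.16 × 7.23 × 20 = 167.74 mm
late-season: 0.79 × 2.01 × 25 = 39.70 mm
Seasonal total = 311.84 mm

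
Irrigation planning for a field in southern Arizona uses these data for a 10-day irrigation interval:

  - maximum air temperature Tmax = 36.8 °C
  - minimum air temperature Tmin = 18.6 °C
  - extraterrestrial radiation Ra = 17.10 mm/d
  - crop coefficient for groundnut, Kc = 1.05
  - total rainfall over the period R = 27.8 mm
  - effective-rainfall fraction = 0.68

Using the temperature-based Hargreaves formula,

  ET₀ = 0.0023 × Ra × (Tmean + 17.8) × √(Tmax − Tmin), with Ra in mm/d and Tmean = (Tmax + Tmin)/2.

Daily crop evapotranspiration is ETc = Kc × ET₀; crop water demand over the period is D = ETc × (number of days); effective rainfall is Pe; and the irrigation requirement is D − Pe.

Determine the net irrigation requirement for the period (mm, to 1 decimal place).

61.3 mm

Tmean = (36.8 + 18.6)/2 = 27.70 °C
ET₀ = 0.0023 × 17.10 × (27.70 + 17.8) × √18.2 = 0.0023 × 17.10 × 45.50 × 4.2661 = 7.6342 mm/d
ETc = Kc × ET₀ = 1.05 × 7.6342 = 8.0159 mm/d
Crop demand D = ETc × 10 d = 8.0159 × 10 = 80.159 mm
Pe = 0.68 × 27.8 = 18.904 mm
D − Pe = 80.159 − 18.904 = 61.255 mm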